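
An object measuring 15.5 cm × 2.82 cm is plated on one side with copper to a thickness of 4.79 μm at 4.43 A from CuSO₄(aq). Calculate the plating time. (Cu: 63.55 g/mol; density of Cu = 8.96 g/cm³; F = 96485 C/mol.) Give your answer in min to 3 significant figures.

Plated area = 15.5 × 2.82 = 43.71 cm²
Volume = 43.71 × 4.79×10⁻⁴ cm = 0.02094 cm³
m(Cu) = 0.02094 × 8.96 = 0.1876 g
n(Cu) = 0.1876 / 63.55 = 0.002952 mol; n(e⁻) = 2 × 0.002952 = 0.005904 mol
Q = 0.005904 × 96485 = 569.6 C
t = 569.6 / 4.43 = 128.6 s = 2.14 min

2.14 min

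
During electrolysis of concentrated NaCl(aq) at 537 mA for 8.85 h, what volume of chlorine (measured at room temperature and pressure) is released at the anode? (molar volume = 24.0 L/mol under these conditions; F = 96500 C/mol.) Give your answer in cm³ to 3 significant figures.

Charge passed = 0.537 × 31860 = 17110 C
n(e⁻) = Q/F = 17110/96500 = 0.1773 mol
2Cl⁻ → Cl₂ + 2e⁻, so n(Cl₂) = 0.1773 / 2 = 0.08865 mol
V = 0.08865 × 24.0 = 2.128 L
= 2130 cm³

2130 cm³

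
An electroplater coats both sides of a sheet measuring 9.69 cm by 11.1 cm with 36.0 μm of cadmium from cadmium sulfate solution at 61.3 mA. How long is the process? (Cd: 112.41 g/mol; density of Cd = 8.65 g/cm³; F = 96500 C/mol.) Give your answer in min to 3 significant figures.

3130 min

Plated area = 2 × 9.69 × 11.1 = 215.1 cm²
Volume = 215.1 × 36.0×10⁻⁴ cm = 0.7744 cm³
m(Cd) = 0.7744 × 8.65 = 6.699 g
n(Cd) = 6.699 / 112.41 = 0.05959 mol; n(e⁻) = 2 × 0.05959 = 0.1192 mol
Q = 0.1192 × 96500 = 11500 C
t = 11500 / 0.0613 = 1.876×10^5 s = 3130 min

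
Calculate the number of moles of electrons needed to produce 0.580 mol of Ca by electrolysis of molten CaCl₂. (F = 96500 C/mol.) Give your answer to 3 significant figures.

Ca²⁺ + 2e⁻ → Ca, so n(e⁻) = 2 × 0.580 = 1.160 mol

1.16 mol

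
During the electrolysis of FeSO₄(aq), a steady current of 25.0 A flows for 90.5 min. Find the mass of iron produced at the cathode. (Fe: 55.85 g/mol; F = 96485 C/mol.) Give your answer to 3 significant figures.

Q = It = 25.0 × 5430 = 1.358×10^5 C
n(e⁻) = Q/F = 1.358×10^5/96485 = 1.407 mol
Fe²⁺ + 2e⁻ → Fe, so n(Fe) = 1.407 / 2 = 0.7035 mol
m = 0.7035 × 55.85 = 39.3 g

39.3 g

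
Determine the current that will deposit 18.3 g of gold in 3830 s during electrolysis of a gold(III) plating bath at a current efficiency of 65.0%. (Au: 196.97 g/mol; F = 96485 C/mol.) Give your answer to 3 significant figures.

n(Au) = 18.3 / 196.97 = 0.09291 mol
Au³⁺ + 3e⁻ → Au, so n(e⁻) = 3 × 0.09291 = 0.2787 mol
Q = 0.2787 × 96485 / 0.650 = 41370 C
I = Q / t = 41370 / 3830 s = 10.8 A

10.8 A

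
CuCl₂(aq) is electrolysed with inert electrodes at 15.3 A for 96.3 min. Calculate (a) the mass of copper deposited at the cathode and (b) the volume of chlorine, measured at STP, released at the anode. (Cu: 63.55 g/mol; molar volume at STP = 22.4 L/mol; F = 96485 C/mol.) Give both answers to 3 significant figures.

29.1 g Cu; 10.3 L Cl₂

Q = 15.3 × 5778 = 88400 C; n(e⁻) = 88400 / 96485 = 0.9162 mol
Cathode: Cu²⁺ + 2e⁻ → Cu → n(Cu) = 0.9162/2 = 0.4581 mol → 29.1 g
Anode: 2Cl⁻ → Cl₂ + 2e⁻ → n(Cl₂) = 0.9162/2 = 0.4581 mol → 10.3 L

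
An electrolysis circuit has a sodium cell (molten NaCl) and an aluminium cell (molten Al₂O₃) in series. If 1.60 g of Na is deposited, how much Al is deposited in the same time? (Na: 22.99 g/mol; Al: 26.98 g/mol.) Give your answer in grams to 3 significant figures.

0.626 g

n(Na) = 1.60 / 22.99 = 0.06960 mol
Na⁺ + e⁻ → Na, so n(e⁻) = 0.06960 mol
Same current for the same time ⇒ same n(e⁻) = 0.06960 mol in both cells.
Al³⁺ + 3e⁻ → Al, so n(Al) = 0.06960 / 3 = 0.02320 mol
m(Al) = 0.02320 × 26.98 = 0.626 g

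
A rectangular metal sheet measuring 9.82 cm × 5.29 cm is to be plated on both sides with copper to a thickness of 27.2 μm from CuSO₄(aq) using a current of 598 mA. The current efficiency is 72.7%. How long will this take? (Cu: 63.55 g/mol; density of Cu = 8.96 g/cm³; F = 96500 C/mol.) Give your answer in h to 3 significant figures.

4.91 h

Plated area = 2 × 9.82 × 5.29 = 103.9 cm²
Volume = 103.9 × 27.2×10⁻⁴ cm = 0.2826 cm³
m(Cu) = 0.2826 × 8.96 = 2.532 g
n(Cu) = 2.532 / 63.55 = 0.03984 mol; n(e⁻) = 2 × 0.03984 = 0.07968 mol
Q = 0.07968 × 96500 / 0.727 = 10580 C
t = 10580 / 0.598 = 17690 s = 4.91 h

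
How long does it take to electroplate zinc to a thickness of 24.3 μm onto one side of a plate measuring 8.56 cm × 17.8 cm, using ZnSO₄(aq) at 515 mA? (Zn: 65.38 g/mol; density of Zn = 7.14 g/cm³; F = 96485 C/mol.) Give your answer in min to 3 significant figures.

Plated area = 8.56 × 17.8 = 152.4 cm²
Volume = 152.4 × 24.3×10⁻⁴ cm = 0.3703 cm³
m(Zn) = 0.3703 × 7.14 = 2.644 g
n(Zn) = 2.644 / 65.38 = 0.04044 mol; n(e⁻) = 2 × 0.04044 = 0.08088 mol
Q = 0.08088 × 96485 = 7804 C
t = 7804 / 0.515 = 15150 s = 253 min

253 min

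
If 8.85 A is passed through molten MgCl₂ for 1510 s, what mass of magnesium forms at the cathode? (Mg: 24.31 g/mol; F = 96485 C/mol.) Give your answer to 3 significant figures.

Q = 8.85 A × 1510 s = 13360 C
n(e⁻) = 13360 / 96485 = 0.1385 mol
Mg²⁺ + 2e⁻ → Mg, so n(Mg) = 0.1385 / 2 = 0.06925 mol
m = 0.06925 × 24.31 = 1.68 g

1.68 g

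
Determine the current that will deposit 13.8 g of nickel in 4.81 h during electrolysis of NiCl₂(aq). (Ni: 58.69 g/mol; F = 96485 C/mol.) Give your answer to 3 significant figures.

n(Ni) = 13.8 / 58.69 = 0.2351 mol
Ni²⁺ + 2e⁻ → Ni, so n(e⁻) = 2 × 0.2351 = 0.4702 mol
Q = 0.4702 × 96485 = 45370 C
I = Q / t = 45370 / 17316 s = 2.62 A

2.62 A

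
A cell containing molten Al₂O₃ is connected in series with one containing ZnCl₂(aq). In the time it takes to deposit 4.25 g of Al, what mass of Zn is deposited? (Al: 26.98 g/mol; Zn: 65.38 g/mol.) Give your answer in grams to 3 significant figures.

n(Al) = 4.25 / 26.98 = 0.1575 mol
Al³⁺ + 3e⁻ → Al, so n(e⁻) = 3 × 0.1575 = 0.4725 mol
In series, the same 0.4725 mol of electrons flows through the second cell.
Zn²⁺ + 2e⁻ → Zn, so n(Zn) = 0.4725 / 2 = 0.2363 mol
m(Zn) = 0.2363 × 65.38 = 15.4 g

15.4 g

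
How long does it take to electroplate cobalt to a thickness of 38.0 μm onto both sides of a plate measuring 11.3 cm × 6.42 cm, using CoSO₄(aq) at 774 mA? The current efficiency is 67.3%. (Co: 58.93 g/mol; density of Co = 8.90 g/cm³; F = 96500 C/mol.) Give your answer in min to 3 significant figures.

514 min

Plated area = 2 × 11.3 × 6.42 = 145.1 cm²
Volume = 145.1 × 38.0×10⁻⁴ cm = 0.5514 cm³
m(Co) = 0.5514 × 8.90 = 4.907 g
n(Co) = 4.907 / 58.93 = 0.08327 mol; n(e⁻) = 2 × 0.08327 = 0.1665 mol
Q = 0.1665 × 96500 / 0.673 = 23870 C
t = 23870 / 0.774 = 30840 s = 514 min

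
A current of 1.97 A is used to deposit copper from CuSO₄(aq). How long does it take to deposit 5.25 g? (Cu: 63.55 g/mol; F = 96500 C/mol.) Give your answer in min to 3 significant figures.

n(Cu) = 5.25 / 63.55 = 0.08261 mol
Cu²⁺ + 2e⁻ → Cu, so n(e⁻) = 2 × 0.08261 = 0.1652 mol
Q = 0.1652 × 96500 = 15940 C
t = Q / I = 15940 / 1.97 = 8091 s = 135 min

135 min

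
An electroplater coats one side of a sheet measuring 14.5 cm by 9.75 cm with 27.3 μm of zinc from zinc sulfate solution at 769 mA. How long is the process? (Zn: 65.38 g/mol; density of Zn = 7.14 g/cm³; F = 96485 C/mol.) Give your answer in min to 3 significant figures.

176 min

Plated area = 14.5 × 9.75 = 141.4 cm²
Volume = 141.4 × 27.3×10⁻⁴ cm = 0.3860 cm³
m(Zn) = 0.3860 × 7.14 = 2.756 g
n(Zn) = 2.756 / 65.38 = 0.04215 mol; n(e⁻) = 2 × 0.04215 = 0.08430 mol
Q = 0.08430 × 96485 = 8134 C
t = 8134 / 0.769 = 10580 s = 176 min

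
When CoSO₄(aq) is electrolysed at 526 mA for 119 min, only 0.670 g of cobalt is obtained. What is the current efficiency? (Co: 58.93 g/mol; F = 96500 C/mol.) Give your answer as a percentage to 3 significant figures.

Q = 0.526 × 7140 = 3756 C
n(e⁻) = 3756 / 96500 = 0.03892 mol
Co²⁺ + 2e⁻ → Co, so theoretical n(Co) = 0.01946 mol → 1.147 g
Efficiency = 0.670 / 1.147 = 0.5841 = 58.4%

58.4%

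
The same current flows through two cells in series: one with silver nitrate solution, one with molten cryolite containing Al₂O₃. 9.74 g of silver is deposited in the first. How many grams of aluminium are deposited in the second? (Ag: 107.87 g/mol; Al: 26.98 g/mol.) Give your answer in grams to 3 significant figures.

n(Ag) = 9.74 / 107.87 = 0.09029 mol
Ag⁺ + e⁻ → Ag, so n(e⁻) = 0.09029 mol
The cells are in series, so the same charge (and hence the same n(e⁻) = 0.09029 mol) passes through both.
Al³⁺ + 3e⁻ → Al, so n(Al) = 0.09029 / 3 = 0.03010 mol
m(Al) = 0.03010 × 26.98 = 0.812 g

0.812 g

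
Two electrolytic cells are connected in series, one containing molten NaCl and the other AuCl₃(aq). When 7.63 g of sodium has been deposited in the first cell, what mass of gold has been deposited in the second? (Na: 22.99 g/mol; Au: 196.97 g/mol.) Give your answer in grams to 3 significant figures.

21.8 g

n(Na) = 7.63 / 22.99 = 0.3319 mol
Na⁺ + e⁻ → Na, so n(e⁻) = 0.3319 mol
The cells are in series, so the same charge (and hence the same n(e⁻) = 0.3319 mol) passes through both.
Au³⁺ + 3e⁻ → Au, so n(Au) = 0.3319 / 3 = 0.1106 mol
m(Au) = 0.1106 × 196.97 = 21.8 g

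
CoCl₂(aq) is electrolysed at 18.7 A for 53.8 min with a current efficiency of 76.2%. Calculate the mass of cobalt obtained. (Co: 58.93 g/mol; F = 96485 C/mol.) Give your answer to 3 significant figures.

Q = 18.7 × 3228 = 60360 C
n(e⁻) = 60360 / 96485 = 0.6256 mol
Co²⁺ + 2e⁻ → Co, so theoretical m(Co) = 0.3128 × 58.93 = 18.43 g
Actual mass = 76.2% × 18.43 = 14.0 g

14.0 g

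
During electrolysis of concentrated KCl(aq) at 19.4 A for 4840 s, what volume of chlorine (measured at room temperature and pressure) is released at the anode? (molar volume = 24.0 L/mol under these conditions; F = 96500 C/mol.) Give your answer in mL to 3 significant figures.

11700 mL

Q = It = 19.4 × 4840 = 93900 C
n(e⁻) = Q/F = 93900/96500 = 0.9731 mol
2Cl⁻ → Cl₂ + 2e⁻, so n(Cl₂) = 0.9731 / 2 = 0.4866 mol
V = 0.4866 × 24.0 = 11.68 L
= 11700 mL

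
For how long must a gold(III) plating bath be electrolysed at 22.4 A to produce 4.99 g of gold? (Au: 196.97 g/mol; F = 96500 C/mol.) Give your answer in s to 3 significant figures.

327 s

n(Au) = 4.99 / 196.97 = 0.02533 mol
Au³⁺ + 3e⁻ → Au, so n(e⁻) = 3 × 0.02533 = 0.07599 mol
Q = 0.07599 × 96500 = 7333 C
t = Q / I = 7333 / 22.4 = 327.4 s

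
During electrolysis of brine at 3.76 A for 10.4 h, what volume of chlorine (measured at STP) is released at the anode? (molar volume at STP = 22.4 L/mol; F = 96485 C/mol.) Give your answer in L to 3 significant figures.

16.3 L

Charge passed = 3.76 × 37440 = 1.408×10^5 C
n(e⁻) = 1.408×10^5 / 96485 = 1.459 mol
2Cl⁻ → Cl₂ + 2e⁻, so n(Cl₂) = 1.459 / 2 = 0.7295 mol
V = 0.7295 × 22.4 = 16.34 L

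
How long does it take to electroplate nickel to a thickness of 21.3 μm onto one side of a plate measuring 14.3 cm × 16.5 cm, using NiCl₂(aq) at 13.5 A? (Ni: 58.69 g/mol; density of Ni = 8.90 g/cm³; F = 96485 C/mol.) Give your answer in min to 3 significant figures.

18.2 min

Plated area = 14.3 × 16.5 = 236.0 cm²
Volume = 236.0 × 21.3×10⁻⁴ cm = 0.5027 cm³
m(Ni) = 0.5027 × 8.90 = 4.474 g
n(Ni) = 4.474 / 58.69 = 0.07623 mol; n(e⁻) = 2 × 0.07623 = 0.1525 mol
Q = 0.1525 × 96485 = 14710 C
t = 14710 / 13.5 = 1090 s = 18.2 min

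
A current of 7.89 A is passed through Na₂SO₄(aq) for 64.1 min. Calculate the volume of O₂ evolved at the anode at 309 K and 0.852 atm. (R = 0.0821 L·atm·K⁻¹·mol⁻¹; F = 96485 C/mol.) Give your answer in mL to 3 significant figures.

2340 mL

Q = It = 7.89 × 3846 = 30340 C
n(e⁻) = Q/F = 30340/96485 = 0.3145 mol
2H₂O → O₂ + 4H⁺ + 4e⁻, so n(O₂) = 0.3145 / 4 = 0.07863 mol
V = nRT/P = 0.07863 × 0.0821 × 309 / 0.852 = 2.341 L
= 2340 mL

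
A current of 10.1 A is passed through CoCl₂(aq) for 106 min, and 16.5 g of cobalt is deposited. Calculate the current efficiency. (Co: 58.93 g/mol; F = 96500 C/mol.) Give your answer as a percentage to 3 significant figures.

Q = 10.1 × 6360 = 64240 C
n(e⁻) = 64240 / 96500 = 0.6657 mol
Co²⁺ + 2e⁻ → Co, so theoretical n(Co) = 0.3329 mol → 19.62 g
Efficiency = 16.5 / 19.62 = 0.8410 = 84.1%

84.1%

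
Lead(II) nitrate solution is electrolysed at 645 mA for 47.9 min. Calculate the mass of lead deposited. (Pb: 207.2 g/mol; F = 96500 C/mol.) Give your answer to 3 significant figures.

1.99 g

Q = 0.645 A × 2874 s = 1854 C
n(e⁻) = 1854 / 96500 = 0.01921 mol
Pb²⁺ + 2e⁻ → Pb, so n(Pb) = 0.01921 / 2 = 0.009605 mol
m = 0.009605 × 207.2 = 1.99 g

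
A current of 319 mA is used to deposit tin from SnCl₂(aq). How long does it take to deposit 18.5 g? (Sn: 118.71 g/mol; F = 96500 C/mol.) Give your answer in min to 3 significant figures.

n(Sn) = 18.5 / 118.71 = 0.1558 mol
Sn²⁺ + 2e⁻ → Sn, so n(e⁻) = 2 × 0.1558 = 0.3116 mol
Q = 0.3116 × 96500 = 30070 C
t = Q / I = 30070 / 0.319 = 94260 s = 1570 min

1570 min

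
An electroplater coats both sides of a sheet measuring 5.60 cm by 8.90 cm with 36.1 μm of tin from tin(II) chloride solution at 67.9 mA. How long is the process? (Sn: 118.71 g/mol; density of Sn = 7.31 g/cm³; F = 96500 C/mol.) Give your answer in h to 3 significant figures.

Plated area = 2 × 5.60 × 8.90 = 99.68 cm²
Volume = 99.68 × 36.1×10⁻⁴ cm = 0.3598 cm³
m(Sn) = 0.3598 × 7.31 = 2.630 g
n(Sn) = 2.630 / 118.71 = 0.02215 mol; n(e⁻) = 2 × 0.02215 = 0.04430 mol
Q = 0.04430 × 96500 = 4275 C
t = 4275 / 0.0679 = 62960 s = 17.5 h

17.5 h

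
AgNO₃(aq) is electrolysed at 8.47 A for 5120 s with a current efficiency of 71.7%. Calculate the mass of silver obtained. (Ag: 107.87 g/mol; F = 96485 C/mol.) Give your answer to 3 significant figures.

34.8 g

Q = 8.47 × 5120 = 43370 C
n(e⁻) = 43370 / 96485 = 0.4495 mol
Ag⁺ + e⁻ → Ag, so theoretical m(Ag) = 0.4495 × 107.87 = 48.49 g
Actual mass = 71.7% × 48.49 = 34.8 g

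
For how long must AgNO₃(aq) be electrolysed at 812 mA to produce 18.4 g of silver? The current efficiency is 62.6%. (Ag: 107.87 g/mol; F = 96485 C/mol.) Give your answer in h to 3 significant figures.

8.99 h

n(Ag) = 18.4 / 107.87 = 0.1706 mol
Ag⁺ + e⁻ → Ag, so n(e⁻) = 0.1706 mol
Q = 0.1706 × 96485 / 0.626 = 26290 C
t = Q / I = 26290 / 0.812 = 32380 s = 8.99 h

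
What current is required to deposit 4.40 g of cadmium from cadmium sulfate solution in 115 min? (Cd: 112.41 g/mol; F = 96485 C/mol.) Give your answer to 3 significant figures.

1.09 A

n(Cd) = 4.40 / 112.41 = 0.03914 mol
Cd²⁺ + 2e⁻ → Cd, so n(e⁻) = 2 × 0.03914 = 0.07828 mol
Q = 0.07828 × 96485 = 7553 C
I = Q / t = 7553 / 6900 s = 1.09 A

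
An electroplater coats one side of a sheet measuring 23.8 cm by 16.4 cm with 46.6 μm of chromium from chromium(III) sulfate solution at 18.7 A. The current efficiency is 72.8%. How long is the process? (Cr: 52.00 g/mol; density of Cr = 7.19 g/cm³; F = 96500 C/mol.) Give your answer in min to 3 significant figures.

89.1 min

Plated area = 23.8 × 16.4 = 390.3 cm²
Volume = 390.3 × 46.6×10⁻⁴ cm = 1.819 cm³
m(Cr) = 1.819 × 7.19 = 13.08 g
n(Cr) = 13.08 / 52.00 = 0.2515 mol; n(e⁻) = 3 × 0.2515 = 0.7545 mol
Q = 0.7545 × 96500 / 0.728 = 1.000×10^5 C
t = 1.000×10^5 / 18.7 = 5348 s = 89.1 min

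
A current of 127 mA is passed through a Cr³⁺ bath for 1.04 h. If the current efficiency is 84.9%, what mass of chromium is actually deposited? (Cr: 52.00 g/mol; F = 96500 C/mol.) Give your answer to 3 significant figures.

0.0725 g

Q = 0.127 × 3744 = 475.5 C
n(e⁻) = 475.5 / 96500 = 0.004927 mol
Cr³⁺ + 3e⁻ → Cr, so theoretical m(Cr) = 0.001642 × 52.00 = 0.08538 g
Actual mass = 84.9% × 0.08538 = 0.0725 g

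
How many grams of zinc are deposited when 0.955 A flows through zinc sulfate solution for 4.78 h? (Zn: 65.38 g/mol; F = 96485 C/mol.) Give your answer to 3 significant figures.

5.57 g

Q = It = 0.955 × 17208 = 16430 C
n(e⁻) = Q/F = 16430/96485 = 0.1703 mol
Zn²⁺ + 2e⁻ → Zn, so n(Zn) = 0.1703 / 2 = 0.08515 mol
m = 0.08515 × 65.38 = 5.57 g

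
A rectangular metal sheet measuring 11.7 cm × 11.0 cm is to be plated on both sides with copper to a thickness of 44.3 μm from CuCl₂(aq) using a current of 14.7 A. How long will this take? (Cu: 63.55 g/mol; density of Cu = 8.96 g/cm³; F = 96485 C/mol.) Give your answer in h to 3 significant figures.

0.586 h

Plated area = 2 × 11.7 × 11.0 = 257.4 cm²
Volume = 257.4 × 44.3×10⁻⁴ cm = 1.140 cm³
m(Cu) = 1.140 × 8.96 = 10.21 g
n(Cu) = 10.21 / 63.55 = 0.1607 mol; n(e⁻) = 2 × 0.1607 = 0.3214 mol
Q = 0.3214 × 96485 = 31010 C
t = 31010 / 14.7 = 2110 s = 0.586 h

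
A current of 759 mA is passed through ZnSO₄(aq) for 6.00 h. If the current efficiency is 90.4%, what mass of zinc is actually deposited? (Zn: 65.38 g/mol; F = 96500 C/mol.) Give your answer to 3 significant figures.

5.02 g

Q = 0.759 × 21600 = 16390 C
n(e⁻) = 16390 / 96500 = 0.1698 mol
Zn²⁺ + 2e⁻ → Zn, so theoretical m(Zn) = 0.08490 × 65.38 = 5.551 g
Actual mass = 90.4% × 5.551 = 5.02 g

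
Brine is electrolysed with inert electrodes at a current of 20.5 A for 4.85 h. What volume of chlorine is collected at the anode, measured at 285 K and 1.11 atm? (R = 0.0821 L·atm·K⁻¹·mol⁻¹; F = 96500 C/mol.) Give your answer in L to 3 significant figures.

39.1 L

Q = 20.5 A × 17460 s = 3.579×10^5 C
n(e⁻) = Q/F = 3.579×10^5/96500 = 3.709 mol
2Cl⁻ → Cl₂ + 2e⁻, so n(Cl₂) = 3.709 / 2 = 1.855 mol
V = nRT/P = 1.855 × 0.0821 × 285 / 1.11 = 39.10 L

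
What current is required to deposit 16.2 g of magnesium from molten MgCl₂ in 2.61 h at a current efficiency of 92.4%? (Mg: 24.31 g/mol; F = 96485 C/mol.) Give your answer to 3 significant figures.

14.8 A

n(Mg) = 16.2 / 24.31 = 0.6664 mol
Mg²⁺ + 2e⁻ → Mg, so n(e⁻) = 2 × 0.6664 = 1.333 mol
Q = 1.333 × 96485 / 0.924 = 1.392×10^5 C
I = Q / t = 1.392×10^5 / 9396 s = 14.8 A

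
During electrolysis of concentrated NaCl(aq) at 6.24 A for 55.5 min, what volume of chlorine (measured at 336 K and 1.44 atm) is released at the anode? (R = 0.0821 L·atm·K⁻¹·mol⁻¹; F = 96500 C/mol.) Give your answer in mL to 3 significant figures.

Q = 6.24 A × 3330 s = 20780 C
n(e⁻) = 20780 / 96500 = 0.2153 mol
2Cl⁻ → Cl₂ + 2e⁻, so n(Cl₂) = 0.2153 / 2 = 0.1077 mol
V = nRT/P = 0.1077 × 0.0821 × 336 / 1.44 = 2.063 L
= 2060 mL

2060 mL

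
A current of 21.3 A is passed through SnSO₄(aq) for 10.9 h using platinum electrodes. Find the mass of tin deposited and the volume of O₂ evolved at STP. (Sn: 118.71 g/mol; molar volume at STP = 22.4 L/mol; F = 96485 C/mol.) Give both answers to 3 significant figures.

Q = 21.3 × 39240 = 8.358×10^5 C; n(e⁻) = 8.358×10^5 / 96485 = 8.662 mol
Cathode: Sn²⁺ + 2e⁻ → Sn → n(Sn) = 8.662/2 = 4.331 mol → 514 g
Anode: 2H₂O → O₂ + 4H⁺ + 4e⁻ → n(O₂) = 8.662/4 = 2.166 mol → 48.5 L

514 g Sn; 48.5 L O₂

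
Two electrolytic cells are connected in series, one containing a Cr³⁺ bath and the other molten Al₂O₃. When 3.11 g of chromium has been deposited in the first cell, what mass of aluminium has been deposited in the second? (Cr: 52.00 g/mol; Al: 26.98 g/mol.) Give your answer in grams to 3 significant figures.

1.61 g

n(Cr) = 3.11 / 52.00 = 0.05981 mol
Cr³⁺ + 3e⁻ → Cr, so n(e⁻) = 3 × 0.05981 = 0.1794 mol
Same current for the same time ⇒ same n(e⁻) = 0.1794 mol in both cells.
Al³⁺ + 3e⁻ → Al, so n(Al) = 0.1794 / 3 = 0.05980 mol
m(Al) = 0.05980 × 26.98 = 1.61 g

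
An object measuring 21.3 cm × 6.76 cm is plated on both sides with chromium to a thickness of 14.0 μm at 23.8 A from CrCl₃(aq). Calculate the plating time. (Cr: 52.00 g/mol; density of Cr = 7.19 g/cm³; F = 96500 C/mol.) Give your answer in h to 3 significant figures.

Plated area = 2 × 21.3 × 6.76 = 288.0 cm²
Volume = 288.0 × 14.0×10⁻⁴ cm = 0.4032 cm³
m(Cr) = 0.4032 × 7.19 = 2.899 g
n(Cr) = 2.899 / 52.00 = 0.05575 mol; n(e⁻) = 3 × 0.05575 = 0.1673 mol
Q = 0.1673 × 96500 = 16140 C
t = 16140 / 23.8 = 678.2 s = 0.188 h

0.188 h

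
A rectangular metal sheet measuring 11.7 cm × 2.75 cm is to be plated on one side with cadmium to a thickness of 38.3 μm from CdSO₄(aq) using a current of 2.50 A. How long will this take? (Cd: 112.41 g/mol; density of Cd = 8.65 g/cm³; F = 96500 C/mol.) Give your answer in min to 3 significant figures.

Plated area = 11.7 × 2.75 = 32.18 cm²
Volume = 32.18 × 38.3×10⁻⁴ cm = 0.1232 cm³
m(Cd) = 0.1232 × 8.65 = 1.066 g
n(Cd) = 1.066 / 112.41 = 0.009483 mol; n(e⁻) = 2 × 0.009483 = 0.01897 mol
Q = 0.01897 × 96500 = 1831 C
t = 1831 / 2.50 = 732.4 s = 12.2 min

12.2 min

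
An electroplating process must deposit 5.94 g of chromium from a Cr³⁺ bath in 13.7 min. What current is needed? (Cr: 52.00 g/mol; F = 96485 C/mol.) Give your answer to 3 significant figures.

40.2 A

n(Cr) = 5.94 / 52.00 = 0.1142 mol
Cr³⁺ + 3e⁻ → Cr, so n(e⁻) = 3 × 0.1142 = 0.3426 mol
Q = 0.3426 × 96485 = 33060 C
I = Q / t = 33060 / 822 s = 40.2 A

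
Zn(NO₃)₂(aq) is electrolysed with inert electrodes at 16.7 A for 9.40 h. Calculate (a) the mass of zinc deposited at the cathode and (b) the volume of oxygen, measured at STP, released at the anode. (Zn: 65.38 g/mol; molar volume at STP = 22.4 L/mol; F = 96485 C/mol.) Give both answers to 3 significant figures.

Q = 16.7 × 33840 = 5.651×10^5 C; n(e⁻) = 5.651×10^5 / 96485 = 5.857 mol
Cathode: Zn²⁺ + 2e⁻ → Zn → n(Zn) = 5.857/2 = 2.929 mol → 191 g
Anode: 2H₂O → O₂ + 4H⁺ + 4e⁻ → n(O₂) = 5.857/4 = 1.464 mol → 32.8 L

191 g Zn; 32.8 L O₂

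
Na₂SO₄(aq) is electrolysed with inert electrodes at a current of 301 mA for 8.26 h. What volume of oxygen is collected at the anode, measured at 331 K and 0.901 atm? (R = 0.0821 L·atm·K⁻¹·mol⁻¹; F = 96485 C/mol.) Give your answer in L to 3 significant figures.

0.699 L

Charge passed = 0.301 × 29736 = 8951 C
Moles of electrons = 8951 / 96485 = 0.09277 mol
2H₂O → O₂ + 4H⁺ + 4e⁻, so n(O₂) = 0.09277 / 4 = 0.02319 mol
V = nRT/P = 0.02319 × 0.0821 × 331 / 0.901 = 0.6994 L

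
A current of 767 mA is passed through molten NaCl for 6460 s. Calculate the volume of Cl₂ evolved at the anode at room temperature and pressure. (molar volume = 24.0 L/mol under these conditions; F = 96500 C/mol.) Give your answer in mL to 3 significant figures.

Q = 0.767 A × 6460 s = 4955 C
Moles of electrons = 4955 / 96500 = 0.05135 mol
2Cl⁻ → Cl₂ + 2e⁻, so n(Cl₂) = 0.05135 / 2 = 0.02568 mol
V = 0.02568 × 24.0 = 0.6163 L
= 616 mL

616 mL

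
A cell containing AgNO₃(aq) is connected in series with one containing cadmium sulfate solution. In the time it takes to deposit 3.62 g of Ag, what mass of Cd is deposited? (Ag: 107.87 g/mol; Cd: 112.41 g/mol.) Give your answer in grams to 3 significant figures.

1.89 g

n(Ag) = 3.62 / 107.87 = 0.03356 mol
Ag⁺ + e⁻ → Ag, so n(e⁻) = 0.03356 mol
Since the cells are in series, n(e⁻) in the Cd cell is also 0.03356 mol.
Cd²⁺ + 2e⁻ → Cd, so n(Cd) = 0.03356 / 2 = 0.01678 mol
m(Cd) = 0.01678 × 112.41 = 1.89 g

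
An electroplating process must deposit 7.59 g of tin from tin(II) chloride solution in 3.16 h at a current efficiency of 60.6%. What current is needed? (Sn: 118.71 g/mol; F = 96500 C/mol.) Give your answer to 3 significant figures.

1.79 A

n(Sn) = 7.59 / 118.71 = 0.06394 mol
Sn²⁺ + 2e⁻ → Sn, so n(e⁻) = 2 × 0.06394 = 0.1279 mol
Q = 0.1279 × 96500 / 0.606 = 20370 C
I = Q / t = 20370 / 11376 s = 1.79 A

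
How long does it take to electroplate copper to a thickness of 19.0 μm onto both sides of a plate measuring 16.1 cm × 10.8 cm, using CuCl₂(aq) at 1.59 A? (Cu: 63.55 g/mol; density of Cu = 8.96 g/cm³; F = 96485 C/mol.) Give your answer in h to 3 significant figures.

3.14 h

Plated area = 2 × 16.1 × 10.8 = 347.8 cm²
Volume = 347.8 × 19.0×10⁻⁴ cm = 0.6608 cm³
m(Cu) = 0.6608 × 8.96 = 5.921 g
n(Cu) = 5.921 / 63.55 = 0.09317 mol; n(e⁻) = 2 × 0.09317 = 0.1863 mol
Q = 0.1863 × 96485 = 17980 C
t = 17980 / 1.59 = 11310 s = 3.14 h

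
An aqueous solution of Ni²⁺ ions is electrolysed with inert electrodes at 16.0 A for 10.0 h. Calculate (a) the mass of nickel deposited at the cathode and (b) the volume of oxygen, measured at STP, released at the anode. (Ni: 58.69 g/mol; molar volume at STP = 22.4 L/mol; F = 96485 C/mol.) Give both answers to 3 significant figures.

Q = 16.0 × 36000 = 5.760×10^5 C; n(e⁻) = 5.760×10^5 / 96485 = 5.970 mol
Cathode: Ni²⁺ + 2e⁻ → Ni → n(Ni) = 5.970/2 = 2.985 mol → 175 g
Anode: 2H₂O → O₂ + 4H⁺ + 4e⁻ → n(O₂) = 5.970/4 = 1.493 mol → 33.4 L

175 g Ni; 33.4 L O₂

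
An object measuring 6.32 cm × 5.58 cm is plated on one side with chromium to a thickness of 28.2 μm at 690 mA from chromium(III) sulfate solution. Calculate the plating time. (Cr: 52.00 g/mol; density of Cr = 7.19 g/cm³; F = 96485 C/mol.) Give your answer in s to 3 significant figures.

5770 s

Plated area = 6.32 × 5.58 = 35.27 cm²
Volume = 35.27 × 28.2×10⁻⁴ cm = 0.09946 cm³
m(Cr) = 0.09946 × 7.19 = 0.7151 g
n(Cr) = 0.7151 / 52.00 = 0.01375 mol; n(e⁻) = 3 × 0.01375 = 0.04125 mol
Q = 0.04125 × 96485 = 3980 C
t = 3980 / 0.690 = 5768 s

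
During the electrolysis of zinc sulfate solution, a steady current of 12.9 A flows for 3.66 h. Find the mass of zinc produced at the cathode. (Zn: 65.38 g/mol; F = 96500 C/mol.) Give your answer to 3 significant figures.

57.6 g

Q = It = 12.9 × 13176 = 1.700×10^5 C
n(e⁻) = 1.700×10^5 / 96500 = 1.762 mol
Zn²⁺ + 2e⁻ → Zn, so n(Zn) = 1.762 / 2 = 0.8810 mol
m = 0.8810 × 65.38 = 57.6 g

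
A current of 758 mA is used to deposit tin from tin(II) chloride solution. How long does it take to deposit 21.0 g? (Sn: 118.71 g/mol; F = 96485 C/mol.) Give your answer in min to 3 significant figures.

751 min

n(Sn) = 21.0 / 118.71 = 0.1769 mol
Sn²⁺ + 2e⁻ → Sn, so n(e⁻) = 2 × 0.1769 = 0.3538 mol
Q = 0.3538 × 96485 = 34140 C
t = Q / I = 34140 / 0.758 = 45040 s = 751 min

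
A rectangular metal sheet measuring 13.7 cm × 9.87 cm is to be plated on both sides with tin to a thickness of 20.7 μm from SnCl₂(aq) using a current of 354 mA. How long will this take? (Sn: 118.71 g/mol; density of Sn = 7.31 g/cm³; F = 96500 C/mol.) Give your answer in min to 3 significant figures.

313 min

Plated area = 2 × 13.7 × 9.87 = 270.4 cm²
Volume = 270.4 × 20.7×10⁻⁴ cm = 0.5597 cm³
m(Sn) = 0.5597 × 7.31 = 4.091 g
n(Sn) = 4.091 / 118.71 = 0.03446 mol; n(e⁻) = 2 × 0.03446 = 0.06892 mol
Q = 0.06892 × 96500 = 6651 C
t = 6651 / 0.354 = 18790 s = 313 min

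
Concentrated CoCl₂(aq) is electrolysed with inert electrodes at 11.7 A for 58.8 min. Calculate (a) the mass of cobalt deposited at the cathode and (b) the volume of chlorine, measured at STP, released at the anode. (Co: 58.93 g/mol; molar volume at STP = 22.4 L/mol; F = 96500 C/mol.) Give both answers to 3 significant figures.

12.6 g Co; 4.79 L Cl₂

Q = 11.7 × 3528 = 41280 C; n(e⁻) = 41280 / 96500 = 0.4278 mol
Cathode: Co²⁺ + 2e⁻ → Co → n(Co) = 0.4278/2 = 0.2139 mol → 12.6 g
Anode: 2Cl⁻ → Cl₂ + 2e⁻ → n(Cl₂) = 0.4278/2 = 0.2139 mol → 4.79 L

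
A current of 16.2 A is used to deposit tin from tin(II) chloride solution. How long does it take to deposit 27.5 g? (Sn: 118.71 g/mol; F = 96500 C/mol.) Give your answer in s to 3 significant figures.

2760 s

n(Sn) = 27.5 / 118.71 = 0.2317 mol
Sn²⁺ + 2e⁻ → Sn, so n(e⁻) = 2 × 0.2317 = 0.4634 mol
Q = 0.4634 × 96500 = 44720 C
t = Q / I = 44720 / 16.2 = 2760 s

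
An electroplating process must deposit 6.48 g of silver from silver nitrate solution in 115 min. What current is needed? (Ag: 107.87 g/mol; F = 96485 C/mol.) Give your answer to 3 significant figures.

n(Ag) = 6.48 / 107.87 = 0.06007 mol
Ag⁺ + e⁻ → Ag, so n(e⁻) = 0.06007 mol
Q = 0.06007 × 96485 = 5796 C
I = Q / t = 5796 / 6900 s = 0.840 A

0.840 A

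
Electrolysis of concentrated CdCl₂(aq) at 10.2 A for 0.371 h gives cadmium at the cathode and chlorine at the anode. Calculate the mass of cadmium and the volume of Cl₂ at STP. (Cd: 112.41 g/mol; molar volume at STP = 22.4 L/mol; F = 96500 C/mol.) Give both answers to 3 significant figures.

Q = 10.2 × 1335.6 = 13620 C; n(e⁻) = 13620 / 96500 = 0.1411 mol
Cathode: Cd²⁺ + 2e⁻ → Cd → n(Cd) = 0.1411/2 = 0.07055 mol → 7.93 g
Anode: 2Cl⁻ → Cl₂ + 2e⁻ → n(Cl₂) = 0.1411/2 = 0.07055 mol → 1.58 L

7.93 g Cd; 1.58 L Cl₂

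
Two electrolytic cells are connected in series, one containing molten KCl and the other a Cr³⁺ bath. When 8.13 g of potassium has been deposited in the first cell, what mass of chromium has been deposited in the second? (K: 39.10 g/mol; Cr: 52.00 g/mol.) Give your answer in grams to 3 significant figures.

n(K) = 8.13 / 39.10 = 0.2079 mol
K⁺ + e⁻ → K, so n(e⁻) = 0.2079 mol
The cells are in series, so the same charge (and hence the same n(e⁻) = 0.2079 mol) passes through both.
Cr³⁺ + 3e⁻ → Cr, so n(Cr) = 0.2079 / 3 = 0.06930 mol
m(Cr) = 0.06930 × 52.00 = 3.60 g

3.60 g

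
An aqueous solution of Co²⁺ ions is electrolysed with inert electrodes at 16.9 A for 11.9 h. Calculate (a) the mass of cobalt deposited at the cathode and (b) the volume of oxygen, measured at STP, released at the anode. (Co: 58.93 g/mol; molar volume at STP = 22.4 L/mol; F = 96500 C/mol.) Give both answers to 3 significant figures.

221 g Co; 42.0 L O₂

Q = 16.9 × 42840 = 7.240×10^5 C; n(e⁻) = 7.240×10^5 / 96500 = 7.503 mol
Cathode: Co²⁺ + 2e⁻ → Co → n(Co) = 7.503/2 = 3.752 mol → 221 g
Anode: 2H₂O → O₂ + 4H⁺ + 4e⁻ → n(O₂) = 7.503/4 = 1.876 mol → 42.0 L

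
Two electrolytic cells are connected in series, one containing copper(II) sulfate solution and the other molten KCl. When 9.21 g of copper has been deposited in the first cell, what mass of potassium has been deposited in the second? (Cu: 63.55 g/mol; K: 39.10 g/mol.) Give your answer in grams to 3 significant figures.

11.3 g

n(Cu) = 9.21 / 63.55 = 0.1449 mol
Cu²⁺ + 2e⁻ → Cu, so n(e⁻) = 2 × 0.1449 = 0.2898 mol
Same current for the same time ⇒ same n(e⁻) = 0.2898 mol in both cells.
K⁺ + e⁻ → K, so n(K) = 0.2898 mol
m(K) = 0.2898 × 39.10 = 11.3 g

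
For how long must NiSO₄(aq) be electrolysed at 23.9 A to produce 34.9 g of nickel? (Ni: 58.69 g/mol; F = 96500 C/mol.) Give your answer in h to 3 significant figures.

1.33 h

n(Ni) = 34.9 / 58.69 = 0.5946 mol
Ni²⁺ + 2e⁻ → Ni, so n(e⁻) = 2 × 0.5946 = 1.189 mol
Q = 1.189 × 96500 = 1.147×10^5 C
t = Q / I = 1.147×10^5 / 23.9 = 4799 s = 1.33 h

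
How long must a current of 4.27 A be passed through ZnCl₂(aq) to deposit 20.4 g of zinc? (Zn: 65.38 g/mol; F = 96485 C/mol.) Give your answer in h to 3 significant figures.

n(Zn) = 20.4 / 65.38 = 0.3120 mol
Zn²⁺ + 2e⁻ → Zn, so n(e⁻) = 2 × 0.3120 = 0.6240 mol
Q = 0.6240 × 96485 = 60210 C
t = Q / I = 60210 / 4.27 = 14100 s = 3.92 h

3.92 h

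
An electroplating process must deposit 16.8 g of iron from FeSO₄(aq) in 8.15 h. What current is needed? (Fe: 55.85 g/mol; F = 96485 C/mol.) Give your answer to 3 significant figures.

1.98 A

n(Fe) = 16.8 / 55.85 = 0.3008 mol
Fe²⁺ + 2e⁻ → Fe, so n(e⁻) = 2 × 0.3008 = 0.6016 mol
Q = 0.6016 × 96485 = 58050 C
I = Q / t = 58050 / 29340 s = 1.98 A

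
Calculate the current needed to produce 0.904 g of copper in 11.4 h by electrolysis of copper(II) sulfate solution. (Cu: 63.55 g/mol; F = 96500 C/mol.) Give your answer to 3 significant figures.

n(Cu) = 0.904 / 63.55 = 0.01423 mol
Cu²⁺ + 2e⁻ → Cu, so n(e⁻) = 2 × 0.01423 = 0.02846 mol
Q = 0.02846 × 96500 = 2746 C
I = Q / t = 2746 / 41040 s = 0.0669 A

0.0669 A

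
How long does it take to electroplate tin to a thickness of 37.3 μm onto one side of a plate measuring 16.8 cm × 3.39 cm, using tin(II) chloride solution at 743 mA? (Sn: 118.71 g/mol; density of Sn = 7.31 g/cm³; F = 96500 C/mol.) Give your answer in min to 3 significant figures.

56.6 min

Plated area = 16.8 × 3.39 = 56.95 cm²
Volume = 56.95 × 37.3×10⁻⁴ cm = 0.2124 cm³
m(Sn) = 0.2124 × 7.31 = 1.553 g
n(Sn) = 1.553 / 118.71 = 0.01308 mol; n(e⁻) = 2 × 0.01308 = 0.02616 mol
Q = 0.02616 × 96500 = 2524 C
t = 2524 / 0.743 = 3397 s = 56.6 min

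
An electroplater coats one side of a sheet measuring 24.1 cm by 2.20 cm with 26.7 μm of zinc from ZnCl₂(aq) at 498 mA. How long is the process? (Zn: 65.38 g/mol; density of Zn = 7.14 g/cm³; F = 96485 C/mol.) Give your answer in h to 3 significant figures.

1.66 h

Plated area = 24.1 × 2.20 = 53.02 cm²
Volume = 53.02 × 26.7×10⁻⁴ cm = 0.1416 cm³
m(Zn) = 0.1416 × 7.14 = 1.011 g
n(Zn) = 1.011 / 65.38 = 0.01546 mol; n(e⁻) = 2 × 0.01546 = 0.03092 mol
Q = 0.03092 × 96485 = 2983 C
t = 2983 / 0.498 = 5990 s = 1.66 h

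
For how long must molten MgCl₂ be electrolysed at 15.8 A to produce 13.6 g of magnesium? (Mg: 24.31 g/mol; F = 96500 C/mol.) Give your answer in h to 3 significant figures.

1.90 h

n(Mg) = 13.6 / 24.31 = 0.5594 mol
Mg²⁺ + 2e⁻ → Mg, so n(e⁻) = 2 × 0.5594 = 1.119 mol
Q = 1.119 × 96500 = 1.080×10^5 C
t = Q / I = 1.080×10^5 / 15.8 = 6835 s = 1.90 h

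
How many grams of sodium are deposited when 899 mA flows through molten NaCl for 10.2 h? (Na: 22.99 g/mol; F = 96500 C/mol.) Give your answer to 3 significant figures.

Charge passed = 0.899 × 36720 = 33010 C
n(e⁻) = Q/F = 33010/96500 = 0.3421 mol
Na⁺ + e⁻ → Na, so n(Na) = 0.3421 mol
m = 0.3421 × 22.99 = 7.86 g

7.86 g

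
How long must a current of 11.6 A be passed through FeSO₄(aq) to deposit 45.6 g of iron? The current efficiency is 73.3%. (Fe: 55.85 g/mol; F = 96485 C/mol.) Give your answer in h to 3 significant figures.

n(Fe) = 45.6 / 55.85 = 0.8165 mol
Fe²⁺ + 2e⁻ → Fe, so n(e⁻) = 2 × 0.8165 = 1.633 mol
Q = 1.633 × 96485 / 0.733 = 2.150×10^5 C
t = Q / I = 2.150×10^5 / 11.6 = 18530 s = 5.15 h

5.15 h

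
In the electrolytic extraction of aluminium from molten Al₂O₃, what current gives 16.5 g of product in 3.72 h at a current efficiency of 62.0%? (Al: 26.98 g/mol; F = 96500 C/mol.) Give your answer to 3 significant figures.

n(Al) = 16.5 / 26.98 = 0.6116 mol
Al³⁺ + 3e⁻ → Al, so n(e⁻) = 3 × 0.6116 = 1.835 mol
Q = 1.835 × 96500 / 0.620 = 2.856×10^5 C
I = Q / t = 2.856×10^5 / 13392 s = 21.3 A

21.3 A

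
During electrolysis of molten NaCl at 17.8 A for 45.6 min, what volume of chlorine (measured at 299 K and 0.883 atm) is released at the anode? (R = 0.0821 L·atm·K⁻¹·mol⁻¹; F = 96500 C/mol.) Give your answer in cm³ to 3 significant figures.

Charge passed = 17.8 × 2736 = 48700 C
n(e⁻) = 48700 / 96500 = 0.5047 mol
2Cl⁻ → Cl₂ + 2e⁻, so n(Cl₂) = 0.5047 / 2 = 0.2524 mol
V = nRT/P = 0.2524 × 0.0821 × 299 / 0.883 = 7.017 L
= 7020 cm³

7020 cm³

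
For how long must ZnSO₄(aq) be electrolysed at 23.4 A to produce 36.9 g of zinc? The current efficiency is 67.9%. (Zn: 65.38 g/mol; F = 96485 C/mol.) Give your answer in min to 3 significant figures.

n(Zn) = 36.9 / 65.38 = 0.5644 mol
Zn²⁺ + 2e⁻ → Zn, so n(e⁻) = 2 × 0.5644 = 1.129 mol
Q = 1.129 × 96485 / 0.679 = 1.604×10^5 C
t = Q / I = 1.604×10^5 / 23.4 = 6855 s = 114 min

114 min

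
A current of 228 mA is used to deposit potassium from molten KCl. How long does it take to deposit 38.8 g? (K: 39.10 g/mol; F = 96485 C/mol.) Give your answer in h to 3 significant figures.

117 h

n(K) = 38.8 / 39.10 = 0.9923 mol
K⁺ + e⁻ → K, so n(e⁻) = 0.9923 mol
Q = 0.9923 × 96485 = 95740 C
t = Q / I = 95740 / 0.228 = 4.199×10^5 s = 117 h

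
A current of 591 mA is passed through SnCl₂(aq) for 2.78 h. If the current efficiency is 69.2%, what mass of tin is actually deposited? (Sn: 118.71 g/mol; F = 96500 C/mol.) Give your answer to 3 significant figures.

2.52 g

Q = 0.591 × 10008 = 5915 C
n(e⁻) = 5915 / 96500 = 0.06130 mol
Sn²⁺ + 2e⁻ → Sn, so theoretical m(Sn) = 0.03065 × 118.71 = 3.638 g
Actual mass = 69.2% × 3.638 = 2.52 g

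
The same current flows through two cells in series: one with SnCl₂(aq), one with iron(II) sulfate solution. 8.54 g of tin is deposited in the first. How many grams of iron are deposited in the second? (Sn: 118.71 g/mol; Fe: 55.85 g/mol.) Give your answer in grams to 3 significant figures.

n(Sn) = 8.54 / 118.71 = 0.07194 mol
Sn²⁺ + 2e⁻ → Sn, so n(e⁻) = 2 × 0.07194 = 0.1439 mol
Same current for the same time ⇒ same n(e⁻) = 0.1439 mol in both cells.
Fe²⁺ + 2e⁻ → Fe, so n(Fe) = 0.1439 / 2 = 0.07195 mol
m(Fe) = 0.07195 × 55.85 = 4.02 g

4.02 g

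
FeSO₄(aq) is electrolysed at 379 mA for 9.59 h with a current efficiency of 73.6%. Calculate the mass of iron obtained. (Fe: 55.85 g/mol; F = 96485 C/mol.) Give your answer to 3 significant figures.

Q = 0.379 × 34524 = 13080 C
n(e⁻) = 13080 / 96485 = 0.1356 mol
Fe²⁺ + 2e⁻ → Fe, so theoretical m(Fe) = 0.06780 × 55.85 = 3.787 g
Actual mass = 73.6% × 3.787 = 2.79 g

2.79 g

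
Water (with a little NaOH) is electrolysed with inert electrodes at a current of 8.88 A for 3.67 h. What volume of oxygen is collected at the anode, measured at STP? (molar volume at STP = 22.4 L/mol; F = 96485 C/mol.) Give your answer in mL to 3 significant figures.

Q = 8.88 A × 13212 s = 1.173×10^5 C
n(e⁻) = 1.173×10^5 / 96485 = 1.216 mol
2H₂O → O₂ + 4H⁺ + 4e⁻, so n(O₂) = 1.216 / 4 = 0.3040 mol
V = 0.3040 × 22.4 = 6.810 L
= 6810 mL

6810 mL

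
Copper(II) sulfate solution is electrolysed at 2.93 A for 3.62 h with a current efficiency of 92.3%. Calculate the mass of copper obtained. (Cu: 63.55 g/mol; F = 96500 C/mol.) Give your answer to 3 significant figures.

Q = 2.93 × 13032 = 38180 C
n(e⁻) = 38180 / 96500 = 0.3956 mol
Cu²⁺ + 2e⁻ → Cu, so theoretical m(Cu) = 0.1978 × 63.55 = 12.57 g
Actual mass = 92.3% × 12.57 = 11.6 g

11.6 g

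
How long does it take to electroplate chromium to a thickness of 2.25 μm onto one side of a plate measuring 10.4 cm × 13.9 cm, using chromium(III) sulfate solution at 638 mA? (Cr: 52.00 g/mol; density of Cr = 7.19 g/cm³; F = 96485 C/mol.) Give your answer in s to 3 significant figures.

Plated area = 10.4 × 13.9 = 144.6 cm²
Volume = 144.6 × 2.25×10⁻⁴ cm = 0.03254 cm³
m(Cr) = 0.03254 × 7.19 = 0.2340 g
n(Cr) = 0.2340 / 52.00 = 0.004500 mol; n(e⁻) = 3 × 0.004500 = 0.01350 mol
Q = 0.01350 × 96485 = 1303 C
t = 1303 / 0.638 = 2042 s

2040 s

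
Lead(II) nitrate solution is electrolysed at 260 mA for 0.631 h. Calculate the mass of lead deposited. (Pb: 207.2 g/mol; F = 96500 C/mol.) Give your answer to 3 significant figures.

0.634 g

Charge passed = 0.260 × 2271.6 = 590.6 C
Moles of electrons = 590.6 / 96500 = 0.006120 mol
Pb²⁺ + 2e⁻ → Pb, so n(Pb) = 0.006120 / 2 = 0.003060 mol
m = 0.003060 × 207.2 = 0.634 g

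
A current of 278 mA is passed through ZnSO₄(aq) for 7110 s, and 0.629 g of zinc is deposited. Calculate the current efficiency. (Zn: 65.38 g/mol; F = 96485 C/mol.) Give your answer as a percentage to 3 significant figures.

Q = 0.278 × 7110 = 1977 C
n(e⁻) = 1977 / 96485 = 0.02049 mol
Zn²⁺ + 2e⁻ → Zn, so theoretical n(Zn) = 0.01025 mol → 0.6701 g
Efficiency = 0.629 / 0.6701 = 0.9387 = 93.9%

93.9%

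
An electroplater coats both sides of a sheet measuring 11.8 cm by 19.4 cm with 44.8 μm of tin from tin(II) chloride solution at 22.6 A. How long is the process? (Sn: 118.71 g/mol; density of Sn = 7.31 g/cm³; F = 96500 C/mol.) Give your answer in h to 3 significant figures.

Plated area = 2 × 11.8 × 19.4 = 457.8 cm²
Volume = 457.8 × 44.8×10⁻⁴ cm = 2.051 cm³
m(Sn) = 2.051 × 7.31 = 14.99 g
n(Sn) = 14.99 / 118.71 = 0.1263 mol; n(e⁻) = 2 × 0.1263 = 0.2526 mol
Q = 0.2526 × 96500 = 24380 C
t = 24380 / 22.6 = 1079 s = 0.300 h

0.300 h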